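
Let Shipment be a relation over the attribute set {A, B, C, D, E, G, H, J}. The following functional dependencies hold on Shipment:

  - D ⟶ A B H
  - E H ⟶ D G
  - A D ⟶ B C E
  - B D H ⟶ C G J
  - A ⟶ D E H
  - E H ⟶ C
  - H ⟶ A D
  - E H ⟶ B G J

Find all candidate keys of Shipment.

{A}⁺: A→DEH adds D, E, H; EH→C adds C; EH→BGJ adds B, G, J → {A, B, C, D, E, G, H, J}.
{D}⁺: D→ABH adds A, B, H; AD→BCE adds C, E; BDH→CGJ adds G, J → {A, B, C, D, E, G, H, J}.
{H}⁺: H→AD adds A, D; D→ABH adds B; AD→BCE adds C, E; BDH→CGJ adds G, J → {A, B, C, D, E, G, H, J}.
Any other superkey contains one of these as a subset, so there are no further candidate keys.

(A); (D); (H)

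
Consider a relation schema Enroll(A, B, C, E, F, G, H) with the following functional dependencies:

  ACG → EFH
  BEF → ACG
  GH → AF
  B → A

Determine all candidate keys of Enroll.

Attribute B never appears on the right-hand side of any dependency, so B must belong to every candidate key.
{B}⁺ = {A, B}, which is not all of the schema, so we must add further attributes.
{B, C, G}⁺: B→A adds A; ACG→EFH adds E, F, H → {A, B, C, E, F, G, H}. Minimal: {C, G}⁺ = {C, G}; {B, G}⁺ = {A, B, G}; {B, C}⁺ = {A, B, C} — none reach the full schema.
{B, E, F}⁺: BEF→ACG adds A, C, G; ACG→EFH adds H → {A, B, C, E, F, G, H}. Minimal: {E, F}⁺ = {E, F}; {B, F}⁺ = {A, B, F}; {B, E}⁺ = {A, B, E} — none reach the full schema.
{B, E, G, H}⁺: GH→AF adds A, F; BEF→ACG adds C → {A, B, C, E, F, G, H}. Minimal: {E, G, H}⁺ = {A, E, F, G, H}; {B, G, H}⁺ = {A, B, F, G, H}; {B, E, H}⁺ = {A, B, E, H}; … — none reach the full schema.
Any other superkey contains one of these as a subset, so there are no further candidate keys.

{B, C, G}; {B, E, F}; {B, E, G, H}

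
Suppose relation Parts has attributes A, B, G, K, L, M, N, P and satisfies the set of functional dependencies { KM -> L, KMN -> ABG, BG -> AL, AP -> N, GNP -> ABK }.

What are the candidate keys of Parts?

Attributes M, P never appear on any right-hand side, so every candidate key must contain {M, P}.
{M, P}⁺ = {M, P}, which is not all of the schema, so we must add further attributes.
{A, G, M, P}⁺: AP→N adds N; GNP→ABK adds B, K; KM→L adds L → {A, B, G, K, L, M, N, P}. Minimal: {G, M, P}⁺ = {G, M, P}; {A, M, P}⁺ = {A, M, N, P}; {A, G, P}⁺ = {A, B, G, K, L, N, P}; … — none reach the full schema.
{A, K, M, P}⁺: KM→L adds L; AP→N adds N; KMN→ABG adds B, G → {A, B, G, K, L, M, N, P}. Minimal: {K, M, P}⁺ = {K, L, M, P}; {A, M, P}⁺ = {A, M, N, P}; {A, K, P}⁺ = {A, K, N, P}; … — none reach the full schema.
{B, G, M, P}⁺: BG→AL adds A, L; AP→N adds N; GNP→ABK adds K → {A, B, G, K, L, M, N, P}. Minimal: {G, M, P}⁺ = {G, M, P}; {B, M, P}⁺ = {B, M, P}; {B, G, P}⁺ = {A, B, G, K, L, N, P}; … — none reach the full schema.
{G, M, N, P}⁺: GNP→ABK adds A, B, K; KM→L adds L → {A, B, G, K, L, M, N, P}. Minimal: {M, N, P}⁺ = {M, N, P}; {G, N, P}⁺ = {A, B, G, K, L, N, P}; {G, M, P}⁺ = {G, M, P}; … — none reach the full schema.
{K, M, N, P}⁺: KM→L adds L; KMN→ABG adds A, B, G → {A, B, G, K, L, M, N, P}. Minimal: {M, N, P}⁺ = {M, N, P}; {K, N, P}⁺ = {K, N, P}; {K, M, P}⁺ = {K, L, M, P}; … — none reach the full schema.

(A, G, M, P), (A, K, M, P), (B, G, M, P), (G, M, N, P), (K, M, N, P)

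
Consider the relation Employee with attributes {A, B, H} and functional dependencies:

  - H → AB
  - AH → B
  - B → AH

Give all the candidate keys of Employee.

{B}; {H}

{B}⁺: B→AH adds A, H → {A, B, H}.
{H}⁺: H→AB adds A, B → {A, B, H}.
Any other superkey contains one of these as a subset, so there are no further candidate keys.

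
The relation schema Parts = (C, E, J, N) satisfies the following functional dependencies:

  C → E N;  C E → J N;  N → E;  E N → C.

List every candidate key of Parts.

(C), (N)

{C}⁺: C→EN adds E, N; CE→JN adds J → {C, E, J, N}.
{N}⁺: N→E adds E; EN→C adds C; CE→JN adds J → {C, E, J, N}.
Any other superkey contains one of these as a subset, so there are no further candidate keys.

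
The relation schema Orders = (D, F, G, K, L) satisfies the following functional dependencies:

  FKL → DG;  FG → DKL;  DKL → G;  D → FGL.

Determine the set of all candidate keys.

(D), (F, G), (F, K, L)

{D}⁺: D→FGL adds F, G, L; FG→DKL adds K → {D, F, G, K, L}.
{F, G}⁺: FG→DKL adds D, K, L → {D, F, G, K, L}. Minimal: {G}⁺ = {G}; {F}⁺ = {F} — none reach the full schema.
{F, K, L}⁺: FKL→DG adds D, G → {D, F, G, K, L}. Minimal: {K, L}⁺ = {K, L}; {F, L}⁺ = {F, L}; {F, K}⁺ = {F, K} — none reach the full schema.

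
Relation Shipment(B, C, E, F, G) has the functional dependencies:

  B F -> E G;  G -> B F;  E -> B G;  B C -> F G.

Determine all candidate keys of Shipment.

Attribute C never appears on the right-hand side of any dependency, so C must belong to every candidate key.
{C}⁺ = {C}, which is not all of the schema, so we must add further attributes.
{B, C}⁺: BC→FG adds F, G; BF→EG adds E → {B, C, E, F, G}.
{C, E}⁺: E→BG adds B, G; BC→FG adds F → {B, C, E, F, G}.
{C, G}⁺: G→BF adds B, F; BF→EG adds E → {B, C, E, F, G}.

BC, CE, CG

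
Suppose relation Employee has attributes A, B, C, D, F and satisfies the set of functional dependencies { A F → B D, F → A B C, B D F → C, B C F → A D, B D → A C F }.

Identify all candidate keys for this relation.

{F}⁺: F→ABC adds A, B, C; BCF→AD adds D → {A, B, C, D, F}.
{B, D}⁺: BD→ACF adds A, C, F → {A, B, C, D, F}. Minimal: {D}⁺ = {D}; {B}⁺ = {B} — none reach the full schema.

{F}; {B, D}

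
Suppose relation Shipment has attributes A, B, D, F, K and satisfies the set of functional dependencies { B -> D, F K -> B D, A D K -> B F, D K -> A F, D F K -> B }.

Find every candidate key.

Attribute K never appears on the right-hand side of any dependency, so K must belong to every candidate key.
{K}⁺ = {K}, which is not all of the schema, so we must add further attributes.
{B, K}⁺: B→D adds D; DK→AF adds A, F → {A, B, D, F, K}.
{D, K}⁺: DK→AF adds A, F; DFK→B adds B → {A, B, D, F, K}.
{F, K}⁺: FK→BD adds B, D; DK→AF adds A → {A, B, D, F, K}.

{B, K}, {D, K}, {F, K}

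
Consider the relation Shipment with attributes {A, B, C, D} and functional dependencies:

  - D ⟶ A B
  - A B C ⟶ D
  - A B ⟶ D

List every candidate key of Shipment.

Attribute C never appears on the right-hand side of any dependency, so C must belong to every candidate key.
{C}⁺ = {C}, which is not all of the schema, so we must add further attributes.
{C, D}⁺: D→AB adds A, B → {A, B, C, D}.
{A, B, C}⁺: ABC→D adds D → {A, B, C, D}.

(C, D); (A, B, C)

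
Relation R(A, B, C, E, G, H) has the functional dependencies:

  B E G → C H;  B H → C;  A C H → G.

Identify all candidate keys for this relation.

{A, B, E, G}; {A, B, E, H}

Attributes A, B, E never appear on any right-hand side, so every candidate key must contain {A, B, E}.
{A, B, E}⁺ = {A, B, E}, which is not all of the schema, so we must add further attributes.
{A, B, E, G}⁺: BEG→CH adds C, H → {A, B, C, E, G, H}. Minimal: {B, E, G}⁺ = {B, C, E, G, H}; {A, E, G}⁺ = {A, E, G}; {A, B, G}⁺ = {A, B, G}; … — none reach the full schema.
{A, B, E, H}⁺: BH→C adds C; ACH→G adds G → {A, B, C, E, G, H}. Minimal: {B, E, H}⁺ = {B, C, E, H}; {A, E, H}⁺ = {A, E, H}; {A, B, H}⁺ = {A, B, C, G, H}; … — none reach the full schema.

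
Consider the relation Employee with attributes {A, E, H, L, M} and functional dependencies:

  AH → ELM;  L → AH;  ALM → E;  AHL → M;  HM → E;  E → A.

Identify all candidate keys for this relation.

(L), (A, H), (E, H), (H, M)

{L}⁺: L→AH adds A, H; AHL→M adds M; HM→E adds E → {A, E, H, L, M}.
{A, H}⁺: AH→ELM adds E, L, M → {A, E, H, L, M}. Minimal: {H}⁺ = {H}; {A}⁺ = {A} — none reach the full schema.
{E, H}⁺: E→A adds A; AH→ELM adds L, M → {A, E, H, L, M}. Minimal: {H}⁺ = {H}; {E}⁺ = {A, E} — none reach the full schema.
{H, M}⁺: HM→E adds E; E→A adds A; AH→ELM adds L → {A, E, H, L, M}. Minimal: {M}⁺ = {M}; {H}⁺ = {H} — none reach the full schema.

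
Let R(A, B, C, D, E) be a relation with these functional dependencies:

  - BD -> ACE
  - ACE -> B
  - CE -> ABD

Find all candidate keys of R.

{B, D}⁺: BD→ACE adds A, C, E → {A, B, C, D, E}. Minimal: {D}⁺ = {D}; {B}⁺ = {B} — none reach the full schema.
{C, E}⁺: CE→ABD adds A, B, D → {A, B, C, D, E}. Minimal: {E}⁺ = {E}; {C}⁺ = {C} — none reach the full schema.

BD; CE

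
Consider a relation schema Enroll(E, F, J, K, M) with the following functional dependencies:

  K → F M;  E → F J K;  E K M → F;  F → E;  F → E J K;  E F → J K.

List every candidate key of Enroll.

(E); (F); (K)

{E}⁺: E→FJK adds F, J, K; K→FM adds M → {E, F, J, K, M}.
{F}⁺: F→E adds E; F→EJK adds J, K; K→FM adds M → {E, F, J, K, M}.
{K}⁺: K→FM adds F, M; F→E adds E; F→EJK adds J → {E, F, J, K, M}.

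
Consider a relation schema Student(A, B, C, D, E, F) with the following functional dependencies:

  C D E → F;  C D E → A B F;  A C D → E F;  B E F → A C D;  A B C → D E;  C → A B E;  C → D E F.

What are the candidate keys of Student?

{C}⁺: C→ABE adds A, B, E; C→DEF adds D, F → {A, B, C, D, E, F}.
{B, E, F}⁺: BEF→ACD adds A, C, D → {A, B, C, D, E, F}. Minimal: {E, F}⁺ = {E, F}; {B, F}⁺ = {B, F}; {B, E}⁺ = {B, E} — none reach the full schema.
Any other superkey contains one of these as a subset, so there are no further candidate keys.

(C), (B, E, F)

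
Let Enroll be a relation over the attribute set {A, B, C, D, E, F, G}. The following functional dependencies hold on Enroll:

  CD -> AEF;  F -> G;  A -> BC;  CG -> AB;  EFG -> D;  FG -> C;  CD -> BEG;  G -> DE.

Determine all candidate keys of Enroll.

(F), (A, D), (A, G), (C, D), (C, G)

{F}⁺: F→G adds G; FG→C adds C; G→DE adds D, E; CD→AEF adds A; A→BC adds B → {A, B, C, D, E, F, G}.
{A, D}⁺: A→BC adds B, C; CD→BEG adds E, G; CD→AEF adds F → {A, B, C, D, E, F, G}. Minimal: {D}⁺ = {D}; {A}⁺ = {A, B, C} — none reach the full schema.
{A, G}⁺: A→BC adds B, C; G→DE adds D, E; CD→AEF adds F → {A, B, C, D, E, F, G}. Minimal: {G}⁺ = {D, E, G}; {A}⁺ = {A, B, C} — none reach the full schema.
{C, D}⁺: CD→AEF adds A, E, F; F→G adds G; A→BC adds B → {A, B, C, D, E, F, G}. Minimal: {D}⁺ = {D}; {C}⁺ = {C} — none reach the full schema.
{C, G}⁺: CG→AB adds A, B; G→DE adds D, E; CD→AEF adds F → {A, B, C, D, E, F, G}. Minimal: {G}⁺ = {D, E, G}; {C}⁺ = {C} — none reach the full schema.
Any other superkey contains one of these as a subset, so there are no further candidate keys.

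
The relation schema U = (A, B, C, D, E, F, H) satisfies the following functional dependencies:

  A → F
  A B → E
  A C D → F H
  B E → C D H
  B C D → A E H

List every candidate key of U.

Attribute B never appears on the right-hand side of any dependency, so B must belong to every candidate key.
{B}⁺ = {B}, which is not all of the schema, so we must add further attributes.
{A, B}⁺: A→F adds F; AB→E adds E; BE→CDH adds C, D, H → {A, B, C, D, E, F, H}. Minimal: {B}⁺ = {B}; {A}⁺ = {A, F} — none reach the full schema.
{B, E}⁺: BE→CDH adds C, D, H; BCD→AEH adds A; A→F adds F → {A, B, C, D, E, F, H}. Minimal: {E}⁺ = {E}; {B}⁺ = {B} — none reach the full schema.
{B, C, D}⁺: BCD→AEH adds A, E, H; A→F adds F → {A, B, C, D, E, F, H}. Minimal: {C, D}⁺ = {C, D}; {B, D}⁺ = {B, D}; {B, C}⁺ = {B, C} — none reach the full schema.

{A, B}, {B, E}, {B, C, D}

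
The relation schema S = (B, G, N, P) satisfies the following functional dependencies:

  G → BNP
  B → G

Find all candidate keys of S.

{B}; {G}

{B}⁺: B→G adds G; G→BNP adds N, P → {B, G, N, P}.
{G}⁺: G→BNP adds B, N, P → {B, G, N, P}.
Any other superkey contains one of these as a subset, so there are no further candidate keys.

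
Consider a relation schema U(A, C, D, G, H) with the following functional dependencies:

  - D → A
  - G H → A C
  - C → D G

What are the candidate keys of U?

Attribute H never appears on the right-hand side of any dependency, so H must belong to every candidate key.
{H}⁺ = {H}, which is not all of the schema, so we must add further attributes.
{C, H}⁺: C→DG adds D, G; D→A adds A → {A, C, D, G, H}. Minimal: {H}⁺ = {H}; {C}⁺ = {A, C, D, G} — none reach the full schema.
{G, H}⁺: GH→AC adds A, C; C→DG adds D → {A, C, D, G, H}. Minimal: {H}⁺ = {H}; {G}⁺ = {G} — none reach the full schema.

CH, GH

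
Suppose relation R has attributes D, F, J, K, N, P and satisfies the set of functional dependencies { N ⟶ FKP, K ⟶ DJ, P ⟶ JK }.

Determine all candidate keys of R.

{N}⁺: N→FKP adds F, K, P; K→DJ adds D, J → {D, F, J, K, N, P}.

{N}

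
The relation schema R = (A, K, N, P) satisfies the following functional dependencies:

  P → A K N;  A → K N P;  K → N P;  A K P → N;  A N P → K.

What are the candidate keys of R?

A, K, P

{A}⁺: A→KNP adds K, N, P → {A, K, N, P}.
{K}⁺: K→NP adds N, P; P→AKN adds A → {A, K, N, P}.
{P}⁺: P→AKN adds A, K, N → {A, K, N, P}.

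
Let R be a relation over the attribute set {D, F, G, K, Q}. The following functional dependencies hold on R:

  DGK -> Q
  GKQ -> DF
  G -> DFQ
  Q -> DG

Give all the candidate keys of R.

{G, K}⁺: G→DFQ adds D, F, Q → {D, F, G, K, Q}. Minimal: {K}⁺ = {K}; {G}⁺ = {D, F, G, Q} — none reach the full schema.
{K, Q}⁺: Q→DG adds D, G; GKQ→DF adds F → {D, F, G, K, Q}. Minimal: {Q}⁺ = {D, F, G, Q}; {K}⁺ = {K} — none reach the full schema.
Any other superkey contains one of these as a subset, so there are no further candidate keys.

(G, K); (K, Q)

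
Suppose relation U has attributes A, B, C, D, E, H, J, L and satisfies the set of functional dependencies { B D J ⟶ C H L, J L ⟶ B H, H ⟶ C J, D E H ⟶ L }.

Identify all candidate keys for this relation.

Attributes A, D, E never appear on any right-hand side, so every candidate key must contain {A, D, E}.
{A, D, E}⁺ = {A, D, E}, which is not all of the schema, so we must add further attributes.
{A, D, E, H}⁺: H→CJ adds C, J; DEH→L adds L; JL→BH adds B → {A, B, C, D, E, H, J, L}. Minimal: {D, E, H}⁺ = {B, C, D, E, H, J, L}; {A, E, H}⁺ = {A, C, E, H, J}; {A, D, H}⁺ = {A, C, D, H, J}; … — none reach the full schema.
{A, B, D, E, J}⁺: BDJ→CHL adds C, H, L → {A, B, C, D, E, H, J, L}. Minimal: {B, D, E, J}⁺ = {B, C, D, E, H, J, L}; {A, D, E, J}⁺ = {A, D, E, J}; {A, B, E, J}⁺ = {A, B, E, J}; … — none reach the full schema.
{A, D, E, J, L}⁺: JL→BH adds B, H; H→CJ adds C → {A, B, C, D, E, H, J, L}. Minimal: {D, E, J, L}⁺ = {B, C, D, E, H, J, L}; {A, E, J, L}⁺ = {A, B, C, E, H, J, L}; {A, D, J, L}⁺ = {A, B, C, D, H, J, L}; … — none reach the full schema.

ADEH, ABDEJ, ADEJL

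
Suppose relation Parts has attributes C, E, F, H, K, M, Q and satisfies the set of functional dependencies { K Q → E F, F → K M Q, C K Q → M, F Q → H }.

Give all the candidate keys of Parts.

CF; CKQ

Attribute C never appears on the right-hand side of any dependency, so C must belong to every candidate key.
{C}⁺ = {C}, which is not all of the schema, so we must add further attributes.
{C, F}⁺: F→KMQ adds K, M, Q; FQ→H adds H; KQ→EF adds E → {C, E, F, H, K, M, Q}.
{C, K, Q}⁺: KQ→EF adds E, F; F→KMQ adds M; FQ→H adds H → {C, E, F, H, K, M, Q}.
Any other superkey contains one of these as a subset, so there are no further candidate keys.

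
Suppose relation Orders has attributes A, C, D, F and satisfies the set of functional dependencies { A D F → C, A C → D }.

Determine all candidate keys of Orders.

{A, C, F}, {A, D, F}

Attributes A, F never appear on any right-hand side, so every candidate key must contain {A, F}.
{A, F}⁺ = {A, F}, which is not all of the schema, so we must add further attributes.
{A, C, F}⁺: AC→D adds D → {A, C, D, F}.
{A, D, F}⁺: ADF→C adds C → {A, C, D, F}.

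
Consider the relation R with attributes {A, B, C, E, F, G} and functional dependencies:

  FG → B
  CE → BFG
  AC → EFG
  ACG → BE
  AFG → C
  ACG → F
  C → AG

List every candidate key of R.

{C}⁺: C→AG adds A, G; AC→EFG adds E, F; ACG→BE adds B → {A, B, C, E, F, G}.
{A, F, G}⁺: FG→B adds B; AFG→C adds C; AC→EFG adds E → {A, B, C, E, F, G}.

{C}, {A, F, G}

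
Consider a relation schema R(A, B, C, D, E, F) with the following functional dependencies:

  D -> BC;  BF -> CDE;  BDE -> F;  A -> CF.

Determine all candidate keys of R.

{A, B}; {A, D}

{A, B}⁺: A→CF adds C, F; BF→CDE adds D, E → {A, B, C, D, E, F}. Minimal: {B}⁺ = {B}; {A}⁺ = {A, C, F} — none reach the full schema.
{A, D}⁺: D→BC adds B, C; A→CF adds F; BF→CDE adds E → {A, B, C, D, E, F}. Minimal: {D}⁺ = {B, C, D}; {A}⁺ = {A, C, F} — none reach the full schema.
Any other superkey contains one of these as a subset, so there are no further candidate keys.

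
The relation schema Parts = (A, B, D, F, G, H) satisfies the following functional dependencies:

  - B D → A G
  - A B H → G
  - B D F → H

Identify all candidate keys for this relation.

Attributes B, D, F never appear on any right-hand side, so every candidate key must contain {B, D, F}.
{B, D, F}⁺ = {A, B, D, F, G, H}, which is all of the schema, so {B, D, F} is the only candidate key.

{B, D, F}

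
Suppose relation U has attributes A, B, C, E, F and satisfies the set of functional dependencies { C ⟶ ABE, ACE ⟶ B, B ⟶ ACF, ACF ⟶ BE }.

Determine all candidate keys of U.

{B}⁺: B→ACF adds A, C, F; ACF→BE adds E → {A, B, C, E, F}.
{C}⁺: C→ABE adds A, B, E; B→ACF adds F → {A, B, C, E, F}.
Any other superkey contains one of these as a subset, so there are no further candidate keys.

B, C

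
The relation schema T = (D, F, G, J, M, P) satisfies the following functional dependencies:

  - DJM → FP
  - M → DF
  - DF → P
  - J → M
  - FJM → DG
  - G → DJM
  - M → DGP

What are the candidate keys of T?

{G}⁺: G→DJM adds D, J, M; M→DGP adds P; DJM→FP adds F → {D, F, G, J, M, P}.
{J}⁺: J→M adds M; M→DGP adds D, G, P; DJM→FP adds F → {D, F, G, J, M, P}.
{M}⁺: M→DF adds D, F; DF→P adds P; M→DGP adds G; G→DJM adds J → {D, F, G, J, M, P}.

(G), (J), (M)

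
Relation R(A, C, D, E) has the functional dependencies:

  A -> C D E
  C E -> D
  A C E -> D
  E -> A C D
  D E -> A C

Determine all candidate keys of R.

A, E

{A}⁺: A→CDE adds C, D, E → {A, C, D, E}.
{E}⁺: E→ACD adds A, C, D → {A, C, D, E}.
Any other superkey contains one of these as a subset, so there are no further candidate keys.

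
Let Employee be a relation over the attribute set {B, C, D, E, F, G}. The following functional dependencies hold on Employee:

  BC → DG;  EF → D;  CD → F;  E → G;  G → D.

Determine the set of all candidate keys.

(B, C, E)

Attributes B, C, E never appear on any right-hand side, so every candidate key must contain {B, C, E}.
{B, C, E}⁺ = {B, C, D, E, F, G}, which is all of the schema, so {B, C, E} is the only candidate key.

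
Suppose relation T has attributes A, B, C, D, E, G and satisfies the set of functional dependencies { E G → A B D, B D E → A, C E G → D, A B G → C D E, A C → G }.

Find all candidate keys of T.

{E, G}⁺: EG→ABD adds A, B, D; ABG→CDE adds C → {A, B, C, D, E, G}.
{A, B, C}⁺: AC→G adds G; ABG→CDE adds D, E → {A, B, C, D, E, G}.
{A, B, G}⁺: ABG→CDE adds C, D, E → {A, B, C, D, E, G}.
{A, C, E}⁺: AC→G adds G; EG→ABD adds B, D → {A, B, C, D, E, G}.
{B, C, D, E}⁺: BDE→A adds A; AC→G adds G → {A, B, C, D, E, G}.

{E, G}; {A, B, C}; {A, B, G}; {A, C, E}; {B, C, D, E}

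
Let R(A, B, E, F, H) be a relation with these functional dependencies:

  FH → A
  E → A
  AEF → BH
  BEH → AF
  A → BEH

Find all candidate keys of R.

(A), (E), (F, H)

{A}⁺: A→BEH adds B, E, H; BEH→AF adds F → {A, B, E, F, H}.
{E}⁺: E→A adds A; A→BEH adds B, H; BEH→AF adds F → {A, B, E, F, H}.
{F, H}⁺: FH→A adds A; A→BEH adds B, E → {A, B, E, F, H}. Minimal: {H}⁺ = {H}; {F}⁺ = {F} — none reach the full schema.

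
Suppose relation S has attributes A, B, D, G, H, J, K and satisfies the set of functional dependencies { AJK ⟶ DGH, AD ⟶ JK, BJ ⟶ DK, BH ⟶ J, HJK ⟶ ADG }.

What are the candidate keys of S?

Attribute B never appears on the right-hand side of any dependency, so B must belong to every candidate key.
{B}⁺ = {B}, which is not all of the schema, so we must add further attributes.
{B, H}⁺: BH→J adds J; BJ→DK adds D, K; HJK→ADG adds A, G → {A, B, D, G, H, J, K}.
{A, B, D}⁺: AD→JK adds J, K; AJK→DGH adds G, H → {A, B, D, G, H, J, K}.
{A, B, J}⁺: BJ→DK adds D, K; AJK→DGH adds G, H → {A, B, D, G, H, J, K}.

{B, H}, {A, B, D}, {A, B, J}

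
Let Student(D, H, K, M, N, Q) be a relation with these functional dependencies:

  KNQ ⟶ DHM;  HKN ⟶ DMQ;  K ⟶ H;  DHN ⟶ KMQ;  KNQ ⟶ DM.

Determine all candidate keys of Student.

Attribute N never appears on the right-hand side of any dependency, so N must belong to every candidate key.
{N}⁺ = {N}, which is not all of the schema, so we must add further attributes.
{K, N}⁺: K→H adds H; HKN→DMQ adds D, M, Q → {D, H, K, M, N, Q}.
{D, H, N}⁺: DHN→KMQ adds K, M, Q → {D, H, K, M, N, Q}.
Any other superkey contains one of these as a subset, so there are no further candidate keys.

{K, N}; {D, H, N}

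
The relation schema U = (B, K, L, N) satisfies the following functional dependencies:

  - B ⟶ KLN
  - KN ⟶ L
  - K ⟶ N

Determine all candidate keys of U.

{B}

Attribute B never appears on the right-hand side of any dependency, so B must belong to every candidate key.
{B}⁺ = {B, K, L, N}, which is all of the schema, so {B} is the only candidate key.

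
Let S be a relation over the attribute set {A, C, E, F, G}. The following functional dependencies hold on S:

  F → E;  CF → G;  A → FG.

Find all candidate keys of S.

Attributes A, C never appear on any right-hand side, so every candidate key must contain {A, C}.
{A, C}⁺ = {A, C, E, F, G}, which is all of the schema, so {A, C} is the only candidate key.

(A, C)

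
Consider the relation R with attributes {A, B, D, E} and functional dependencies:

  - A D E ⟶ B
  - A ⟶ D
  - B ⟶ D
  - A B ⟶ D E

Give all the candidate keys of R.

{A, B}; {A, E}

Attribute A never appears on the right-hand side of any dependency, so A must belong to every candidate key.
{A}⁺ = {A, D}, which is not all of the schema, so we must add further attributes.
{A, B}⁺: A→D adds D; AB→DE adds E → {A, B, D, E}.
{A, E}⁺: A→D adds D; ADE→B adds B → {A, B, D, E}.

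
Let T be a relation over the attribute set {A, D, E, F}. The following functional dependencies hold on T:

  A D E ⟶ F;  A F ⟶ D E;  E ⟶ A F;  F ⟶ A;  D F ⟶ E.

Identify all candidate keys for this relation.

{E}, {F}

{E}⁺: E→AF adds A, F; AF→DE adds D → {A, D, E, F}.
{F}⁺: F→A adds A; AF→DE adds D, E → {A, D, E, F}.
Any other superkey contains one of these as a subset, so there are no further candidate keys.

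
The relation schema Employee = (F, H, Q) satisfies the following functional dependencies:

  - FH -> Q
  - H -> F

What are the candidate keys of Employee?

(H)

Attribute H never appears on the right-hand side of any dependency, so H must belong to every candidate key.
{H}⁺ = {F, H, Q}, which is all of the schema, so {H} is the only candidate key.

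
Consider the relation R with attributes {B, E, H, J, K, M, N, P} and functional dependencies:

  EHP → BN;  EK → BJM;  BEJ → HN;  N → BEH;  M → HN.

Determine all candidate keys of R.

(E, K, P), (K, M, P), (K, N, P)

Attributes K, P never appear on any right-hand side, so every candidate key must contain {K, P}.
{K, P}⁺ = {K, P}, which is not all of the schema, so we must add further attributes.
{E, K, P}⁺: EK→BJM adds B, J, M; BEJ→HN adds H, N → {B, E, H, J, K, M, N, P}. Minimal: {K, P}⁺ = {K, P}; {E, P}⁺ = {E, P}; {E, K}⁺ = {B, E, H, J, K, M, N} — none reach the full schema.
{K, M, P}⁺: M→HN adds H, N; N→BEH adds B, E; EK→BJM adds J → {B, E, H, J, K, M, N, P}. Minimal: {M, P}⁺ = {B, E, H, M, N, P}; {K, P}⁺ = {K, P}; {K, M}⁺ = {B, E, H, J, K, M, N} — none reach the full schema.
{K, N, P}⁺: N→BEH adds B, E, H; EK→BJM adds J, M → {B, E, H, J, K, M, N, P}. Minimal: {N, P}⁺ = {B, E, H, N, P}; {K, P}⁺ = {K, P}; {K, N}⁺ = {B, E, H, J, K, M, N} — none reach the full schema.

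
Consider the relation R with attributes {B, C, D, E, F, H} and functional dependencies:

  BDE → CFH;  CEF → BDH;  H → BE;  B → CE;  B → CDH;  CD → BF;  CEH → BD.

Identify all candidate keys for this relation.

{B}, {H}, {C, D}, {C, E, F}

{B}⁺: B→CE adds C, E; B→CDH adds D, H; CD→BF adds F → {B, C, D, E, F, H}.
{H}⁺: H→BE adds B, E; B→CE adds C; B→CDH adds D; CD→BF adds F → {B, C, D, E, F, H}.
{C, D}⁺: CD→BF adds B, F; B→CE adds E; B→CDH adds H → {B, C, D, E, F, H}. Minimal: {D}⁺ = {D}; {C}⁺ = {C} — none reach the full schema.
{C, E, F}⁺: CEF→BDH adds B, D, H → {B, C, D, E, F, H}. Minimal: {E, F}⁺ = {E, F}; {C, F}⁺ = {C, F}; {C, E}⁺ = {C, E} — none reach the full schema.
Any other superkey contains one of these as a subset, so there are no further candidate keys.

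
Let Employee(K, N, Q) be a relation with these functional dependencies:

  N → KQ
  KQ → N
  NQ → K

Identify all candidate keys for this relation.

N, KQ

{N}⁺: N→KQ adds K, Q → {K, N, Q}.
{K, Q}⁺: KQ→N adds N → {K, N, Q}. Minimal: {Q}⁺ = {Q}; {K}⁺ = {K} — none reach the full schema.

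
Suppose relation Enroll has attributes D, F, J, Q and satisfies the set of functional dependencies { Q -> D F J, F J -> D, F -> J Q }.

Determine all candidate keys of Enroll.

{F}⁺: F→JQ adds J, Q; Q→DFJ adds D → {D, F, J, Q}.
{Q}⁺: Q→DFJ adds D, F, J → {D, F, J, Q}.
Any other superkey contains one of these as a subset, so there are no further candidate keys.

{F}; {Q}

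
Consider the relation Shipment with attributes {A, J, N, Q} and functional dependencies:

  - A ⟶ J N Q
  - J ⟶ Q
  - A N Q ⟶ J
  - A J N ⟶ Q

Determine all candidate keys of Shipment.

Attribute A never appears on the right-hand side of any dependency, so A must belong to every candidate key.
{A}⁺ = {A, J, N, Q}, which is all of the schema, so {A} is the only candidate key.

(A)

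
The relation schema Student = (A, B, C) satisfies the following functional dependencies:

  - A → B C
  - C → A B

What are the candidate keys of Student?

{A}⁺: A→BC adds B, C → {A, B, C}.
{C}⁺: C→AB adds A, B → {A, B, C}.

(A); (C)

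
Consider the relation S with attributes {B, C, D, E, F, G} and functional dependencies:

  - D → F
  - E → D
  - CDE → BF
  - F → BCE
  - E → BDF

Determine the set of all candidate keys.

Attribute G never appears on the right-hand side of any dependency, so G must belong to every candidate key.
{G}⁺ = {G}, which is not all of the schema, so we must add further attributes.
{D, G}⁺: D→F adds F; F→BCE adds B, C, E → {B, C, D, E, F, G}. Minimal: {G}⁺ = {G}; {D}⁺ = {B, C, D, E, F} — none reach the full schema.
{E, G}⁺: E→D adds D; E→BDF adds B, F; F→BCE adds C → {B, C, D, E, F, G}. Minimal: {G}⁺ = {G}; {E}⁺ = {B, C, D, E, F} — none reach the full schema.
{F, G}⁺: F→BCE adds B, C, E; E→BDF adds D → {B, C, D, E, F, G}. Minimal: {G}⁺ = {G}; {F}⁺ = {B, C, D, E, F} — none reach the full schema.
Any other superkey contains one of these as a subset, so there are no further candidate keys.

DG; EG; FG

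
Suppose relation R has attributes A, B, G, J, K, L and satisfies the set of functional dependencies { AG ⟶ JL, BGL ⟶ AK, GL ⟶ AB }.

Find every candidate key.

{A, G}, {G, L}

Attribute G never appears on the right-hand side of any dependency, so G must belong to every candidate key.
{G}⁺ = {G}, which is not all of the schema, so we must add further attributes.
{A, G}⁺: AG→JL adds J, L; GL→AB adds B; BGL→AK adds K → {A, B, G, J, K, L}. Minimal: {G}⁺ = {G}; {A}⁺ = {A} — none reach the full schema.
{G, L}⁺: GL→AB adds A, B; AG→JL adds J; BGL→AK adds K → {A, B, G, J, K, L}. Minimal: {L}⁺ = {L}; {G}⁺ = {G} — none reach the full schema.
Any other superkey contains one of these as a subset, so there are no further candidate keys.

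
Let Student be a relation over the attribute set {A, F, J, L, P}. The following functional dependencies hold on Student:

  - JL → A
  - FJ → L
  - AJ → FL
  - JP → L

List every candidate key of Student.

Attributes J, P never appear on any right-hand side, so every candidate key must contain {J, P}.
{J, P}⁺ = {A, F, J, L, P}, which is all of the schema, so {J, P} is the only candidate key.

{J, P}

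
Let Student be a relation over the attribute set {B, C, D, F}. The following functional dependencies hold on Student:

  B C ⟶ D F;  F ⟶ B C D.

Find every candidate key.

(F), (B, C)

{F}⁺: F→BCD adds B, C, D → {B, C, D, F}.
{B, C}⁺: BC→DF adds D, F → {B, C, D, F}.
Any other superkey contains one of these as a subset, so there are no further candidate keys.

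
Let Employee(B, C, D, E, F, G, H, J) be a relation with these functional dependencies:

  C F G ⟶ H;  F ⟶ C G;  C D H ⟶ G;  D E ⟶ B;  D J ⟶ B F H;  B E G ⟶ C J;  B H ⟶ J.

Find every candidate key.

{D, E, F}⁺: F→CG adds C, G; DE→B adds B; BEG→CJ adds J; CFG→H adds H → {B, C, D, E, F, G, H, J}.
{D, E, G}⁺: DE→B adds B; BEG→CJ adds C, J; DJ→BFH adds F, H → {B, C, D, E, F, G, H, J}.
{D, E, H}⁺: DE→B adds B; BH→J adds J; DJ→BFH adds F; F→CG adds C, G → {B, C, D, E, F, G, H, J}.
{D, E, J}⁺: DE→B adds B; DJ→BFH adds F, H; F→CG adds C, G → {B, C, D, E, F, G, H, J}.

DEF; DEG; DEH; DEJ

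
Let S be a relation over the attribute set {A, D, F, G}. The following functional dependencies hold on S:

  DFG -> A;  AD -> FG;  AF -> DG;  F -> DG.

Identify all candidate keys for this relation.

{F}⁺: F→DG adds D, G; DFG→A adds A → {A, D, F, G}.
{A, D}⁺: AD→FG adds F, G → {A, D, F, G}. Minimal: {D}⁺ = {D}; {A}⁺ = {A} — none reach the full schema.
Any other superkey contains one of these as a subset, so there are no further candidate keys.

{F}; {A, D}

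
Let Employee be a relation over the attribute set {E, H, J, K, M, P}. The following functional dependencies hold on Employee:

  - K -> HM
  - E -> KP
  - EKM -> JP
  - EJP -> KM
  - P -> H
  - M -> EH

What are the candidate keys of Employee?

(E); (K); (M)

{E}⁺: E→KP adds K, P; P→H adds H; K→HM adds M; EKM→JP adds J → {E, H, J, K, M, P}.
{K}⁺: K→HM adds H, M; M→EH adds E; E→KP adds P; EKM→JP adds J → {E, H, J, K, M, P}.
{M}⁺: M→EH adds E, H; E→KP adds K, P; EKM→JP adds J → {E, H, J, K, M, P}.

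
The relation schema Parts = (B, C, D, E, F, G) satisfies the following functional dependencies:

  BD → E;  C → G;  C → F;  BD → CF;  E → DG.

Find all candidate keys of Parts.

Attribute B never appears on the right-hand side of any dependency, so B must belong to every candidate key.
{B}⁺ = {B}, which is not all of the schema, so we must add further attributes.
{B, D}⁺: BD→E adds E; BD→CF adds C, F; E→DG adds G → {B, C, D, E, F, G}. Minimal: {D}⁺ = {D}; {B}⁺ = {B} — none reach the full schema.
{B, E}⁺: E→DG adds D, G; BD→CF adds C, F → {B, C, D, E, F, G}. Minimal: {E}⁺ = {D, E, G}; {B}⁺ = {B} — none reach the full schema.

{B, D}; {B, E}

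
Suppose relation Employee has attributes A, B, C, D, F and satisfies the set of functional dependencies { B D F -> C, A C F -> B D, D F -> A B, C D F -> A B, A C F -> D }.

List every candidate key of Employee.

{D, F}, {A, C, F}

{D, F}⁺: DF→AB adds A, B; BDF→C adds C → {A, B, C, D, F}. Minimal: {F}⁺ = {F}; {D}⁺ = {D} — none reach the full schema.
{A, C, F}⁺: ACF→BD adds B, D → {A, B, C, D, F}. Minimal: {C, F}⁺ = {C, F}; {A, F}⁺ = {A, F}; {A, C}⁺ = {A, C} — none reach the full schema.
Any other superkey contains one of these as a subset, so there are no further candidate keys.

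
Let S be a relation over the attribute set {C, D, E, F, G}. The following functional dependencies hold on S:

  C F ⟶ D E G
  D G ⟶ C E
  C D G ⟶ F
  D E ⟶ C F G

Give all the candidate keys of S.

{C, F}⁺: CF→DEG adds D, E, G → {C, D, E, F, G}.
{D, E}⁺: DE→CFG adds C, F, G → {C, D, E, F, G}.
{D, G}⁺: DG→CE adds C, E; CDG→F adds F → {C, D, E, F, G}.
Any other superkey contains one of these as a subset, so there are no further candidate keys.

CF; DE; DG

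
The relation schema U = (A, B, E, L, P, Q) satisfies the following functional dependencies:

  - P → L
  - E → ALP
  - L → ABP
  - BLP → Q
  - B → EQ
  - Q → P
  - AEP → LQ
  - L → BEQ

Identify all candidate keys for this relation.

{B}⁺: B→EQ adds E, Q; Q→P adds P; P→L adds L; E→ALP adds A → {A, B, E, L, P, Q}.
{E}⁺: E→ALP adds A, L, P; L→ABP adds B; BLP→Q adds Q → {A, B, E, L, P, Q}.
{L}⁺: L→ABP adds A, B, P; BLP→Q adds Q; B→EQ adds E → {A, B, E, L, P, Q}.
{P}⁺: P→L adds L; L→ABP adds A, B; BLP→Q adds Q; B→EQ adds E → {A, B, E, L, P, Q}.
{Q}⁺: Q→P adds P; P→L adds L; L→ABP adds A, B; B→EQ adds E → {A, B, E, L, P, Q}.

(B), (E), (L), (P), (Q)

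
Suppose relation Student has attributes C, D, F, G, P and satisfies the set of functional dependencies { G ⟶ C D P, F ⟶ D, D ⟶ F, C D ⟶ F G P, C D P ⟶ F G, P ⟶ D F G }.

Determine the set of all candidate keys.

{G}; {P}; {C, D}; {C, F}

{G}⁺: G→CDP adds C, D, P; D→F adds F → {C, D, F, G, P}.
{P}⁺: P→DFG adds D, F, G; G→CDP adds C → {C, D, F, G, P}.
{C, D}⁺: D→F adds F; CD→FGP adds G, P → {C, D, F, G, P}.
{C, F}⁺: F→D adds D; CD→FGP adds G, P → {C, D, F, G, P}.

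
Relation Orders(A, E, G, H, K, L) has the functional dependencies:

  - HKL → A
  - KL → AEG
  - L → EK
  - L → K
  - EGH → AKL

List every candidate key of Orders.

HL, EGH

{H, L}⁺: L→EK adds E, K; HKL→A adds A; KL→AEG adds G → {A, E, G, H, K, L}. Minimal: {L}⁺ = {A, E, G, K, L}; {H}⁺ = {H} — none reach the full schema.
{E, G, H}⁺: EGH→AKL adds A, K, L → {A, E, G, H, K, L}. Minimal: {G, H}⁺ = {G, H}; {E, H}⁺ = {E, H}; {E, G}⁺ = {E, G} — none reach the full schema.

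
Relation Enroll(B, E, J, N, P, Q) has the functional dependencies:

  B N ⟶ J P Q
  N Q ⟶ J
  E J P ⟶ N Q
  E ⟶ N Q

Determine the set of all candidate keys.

Attributes B, E never appear on any right-hand side, so every candidate key must contain {B, E}.
{B, E}⁺ = {B, E, J, N, P, Q}, which is all of the schema, so {B, E} is the only candidate key.

BE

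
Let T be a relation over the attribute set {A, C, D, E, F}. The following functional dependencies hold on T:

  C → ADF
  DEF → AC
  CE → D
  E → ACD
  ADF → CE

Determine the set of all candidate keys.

C, E, ADF

{C}⁺: C→ADF adds A, D, F; ADF→CE adds E → {A, C, D, E, F}.
{E}⁺: E→ACD adds A, C, D; C→ADF adds F → {A, C, D, E, F}.
{A, D, F}⁺: ADF→CE adds C, E → {A, C, D, E, F}.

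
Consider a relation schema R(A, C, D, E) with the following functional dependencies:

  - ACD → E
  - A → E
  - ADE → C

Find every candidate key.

Attributes A, D never appear on any right-hand side, so every candidate key must contain {A, D}.
{A, D}⁺ = {A, C, D, E}, which is all of the schema, so {A, D} is the only candidate key.

(A, D)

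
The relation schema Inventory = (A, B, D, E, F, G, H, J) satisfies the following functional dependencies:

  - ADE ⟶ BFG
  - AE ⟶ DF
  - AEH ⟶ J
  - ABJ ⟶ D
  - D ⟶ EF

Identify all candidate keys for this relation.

Attributes A, H never appear on any right-hand side, so every candidate key must contain {A, H}.
{A, H}⁺ = {A, H}, which is not all of the schema, so we must add further attributes.
{A, D, H}⁺: D→EF adds E, F; ADE→BFG adds B, G; AEH→J adds J → {A, B, D, E, F, G, H, J}. Minimal: {D, H}⁺ = {D, E, F, H}; {A, H}⁺ = {A, H}; {A, D}⁺ = {A, B, D, E, F, G} — none reach the full schema.
{A, E, H}⁺: AE→DF adds D, F; AEH→J adds J; ADE→BFG adds B, G → {A, B, D, E, F, G, H, J}. Minimal: {E, H}⁺ = {E, H}; {A, H}⁺ = {A, H}; {A, E}⁺ = {A, B, D, E, F, G} — none reach the full schema.
{A, B, H, J}⁺: ABJ→D adds D; D→EF adds E, F; ADE→BFG adds G → {A, B, D, E, F, G, H, J}. Minimal: {B, H, J}⁺ = {B, H, J}; {A, H, J}⁺ = {A, H, J}; {A, B, J}⁺ = {A, B, D, E, F, G, J}; … — none reach the full schema.
Any other superkey contains one of these as a subset, so there are no further candidate keys.

{A, D, H}, {A, E, H}, {A, B, H, J}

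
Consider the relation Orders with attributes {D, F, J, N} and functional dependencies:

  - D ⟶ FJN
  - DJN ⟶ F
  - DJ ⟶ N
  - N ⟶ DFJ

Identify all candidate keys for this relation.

D, N

{D}⁺: D→FJN adds F, J, N → {D, F, J, N}.
{N}⁺: N→DFJ adds D, F, J → {D, F, J, N}.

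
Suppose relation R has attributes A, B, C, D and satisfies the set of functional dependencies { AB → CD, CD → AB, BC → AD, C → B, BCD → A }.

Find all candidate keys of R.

C, AB

{C}⁺: C→B adds B; BC→AD adds A, D → {A, B, C, D}.
{A, B}⁺: AB→CD adds C, D → {A, B, C, D}. Minimal: {B}⁺ = {B}; {A}⁺ = {A} — none reach the full schema.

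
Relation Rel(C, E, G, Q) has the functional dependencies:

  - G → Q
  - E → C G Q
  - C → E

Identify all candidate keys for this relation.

C; E

{C}⁺: C→E adds E; E→CGQ adds G, Q → {C, E, G, Q}.
{E}⁺: E→CGQ adds C, G, Q → {C, E, G, Q}.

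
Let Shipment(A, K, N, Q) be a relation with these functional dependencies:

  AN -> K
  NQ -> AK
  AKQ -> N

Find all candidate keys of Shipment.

Attribute Q never appears on the right-hand side of any dependency, so Q must belong to every candidate key.
{Q}⁺ = {Q}, which is not all of the schema, so we must add further attributes.
{N, Q}⁺: NQ→AK adds A, K → {A, K, N, Q}. Minimal: {Q}⁺ = {Q}; {N}⁺ = {N} — none reach the full schema.
{A, K, Q}⁺: AKQ→N adds N → {A, K, N, Q}. Minimal: {K, Q}⁺ = {K, Q}; {A, Q}⁺ = {A, Q}; {A, K}⁺ = {A, K} — none reach the full schema.

{N, Q}, {A, K, Q}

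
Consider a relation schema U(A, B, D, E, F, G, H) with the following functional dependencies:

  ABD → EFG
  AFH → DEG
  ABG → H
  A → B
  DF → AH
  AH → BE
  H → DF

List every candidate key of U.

H, AD, AG, DF

{H}⁺: H→DF adds D, F; DF→AH adds A; AH→BE adds B, E; ABD→EFG adds G → {A, B, D, E, F, G, H}.
{A, D}⁺: A→B adds B; ABD→EFG adds E, F, G; ABG→H adds H → {A, B, D, E, F, G, H}. Minimal: {D}⁺ = {D}; {A}⁺ = {A, B} — none reach the full schema.
{A, G}⁺: A→B adds B; ABG→H adds H; AH→BE adds E; H→DF adds D, F → {A, B, D, E, F, G, H}. Minimal: {G}⁺ = {G}; {A}⁺ = {A, B} — none reach the full schema.
{D, F}⁺: DF→AH adds A, H; AH→BE adds B, E; ABD→EFG adds G → {A, B, D, E, F, G, H}. Minimal: {F}⁺ = {F}; {D}⁺ = {D} — none reach the full schema.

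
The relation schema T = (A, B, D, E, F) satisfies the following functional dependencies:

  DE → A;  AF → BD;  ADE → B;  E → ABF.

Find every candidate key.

{E}

Attribute E never appears on the right-hand side of any dependency, so E must belong to every candidate key.
{E}⁺ = {A, B, D, E, F}, which is all of the schema, so {E} is the only candidate key.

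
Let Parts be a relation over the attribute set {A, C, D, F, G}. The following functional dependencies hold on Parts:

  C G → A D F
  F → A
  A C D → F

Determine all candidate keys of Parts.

{C, G}

Attributes C, G never appear on any right-hand side, so every candidate key must contain {C, G}.
{C, G}⁺ = {A, C, D, F, G}, which is all of the schema, so {C, G} is the only candidate key.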